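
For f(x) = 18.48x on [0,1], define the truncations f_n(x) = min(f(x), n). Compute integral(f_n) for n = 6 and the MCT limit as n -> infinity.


f(x) = 18.48x on [0,1]; f_n(x) = min(18.48x, n). At n = 6:
Step 1: f(x) reaches 6 at x = 6/18.48 = 0.324675
Step 2: integral(f_6) = integral(18.48x, 0, 0.324675) + integral(6, 0.324675, 1)
       = 18.48*0.324675^2/2 + 6*(1 - 0.324675)
       = 0.974026 + 4.051948
       = 5.025974
Step 3: As n -> infinity, f_n increases to f, so by MCT integral(f_n) -> integral(f) = 18.48/2 = 9.24.
Convergence: integral(f_6) = 5.025974 -> 9.24 as n -> infinity


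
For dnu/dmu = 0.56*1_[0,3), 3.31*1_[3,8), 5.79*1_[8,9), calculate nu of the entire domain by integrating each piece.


Integrate each piece of the Radon-Nikodym derivative:
Step 1: integral_0^3 0.56 dx = 0.56*(3-0) = 0.56*3 = 1.68
Step 2: integral_3^8 3.31 dx = 3.31*(8-3) = 3.31*5 = 16.55
Step 3: integral_8^9 5.79 dx = 5.79*(9-8) = 5.79*1 = 5.79
Total: 1.68 + 16.55 + 5.79 = 24.02


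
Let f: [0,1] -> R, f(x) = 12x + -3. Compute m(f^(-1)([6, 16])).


f^(-1)([6, 16]) = {x : 6 <= 12x + -3 <= 16}
Solving: (6 - -3)/12 <= x <= (16 - -3)/12
= [0.75, 1.583333]
Intersecting with [0,1]: [0.75, 1]
Measure = 1 - 0.75 = 0.25


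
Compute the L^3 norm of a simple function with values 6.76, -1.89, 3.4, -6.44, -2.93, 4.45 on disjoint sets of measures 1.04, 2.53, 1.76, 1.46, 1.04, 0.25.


Step 1: Compute |f_i|^3 for each value:
  |6.76|^3 = 308.915776
  |-1.89|^3 = 6.751269
  |3.4|^3 = 39.304
  |-6.44|^3 = 267.089984
  |-2.93|^3 = 25.153757
  |4.45|^3 = 88.121125
Step 2: Multiply by measures and sum:
  308.915776 * 1.04 = 321.272407
  6.751269 * 2.53 = 17.080711
  39.304 * 1.76 = 69.17504
  267.089984 * 1.46 = 389.951377
  25.153757 * 1.04 = 26.159907
  88.121125 * 0.25 = 22.030281
Sum = 321.272407 + 17.080711 + 69.17504 + 389.951377 + 26.159907 + 22.030281 = 845.669723
Step 3: Take the p-th root:
||f||_3 = (845.669723)^(1/3) = 9.456569


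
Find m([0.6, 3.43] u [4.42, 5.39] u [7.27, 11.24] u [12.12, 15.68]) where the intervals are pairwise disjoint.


For pairwise disjoint intervals, m(union) = sum of lengths.
= (3.43 - 0.6) + (5.39 - 4.42) + (11.24 - 7.27) + (15.68 - 12.12)
= 2.83 + 0.97 + 3.97 + 3.56
= 11.33


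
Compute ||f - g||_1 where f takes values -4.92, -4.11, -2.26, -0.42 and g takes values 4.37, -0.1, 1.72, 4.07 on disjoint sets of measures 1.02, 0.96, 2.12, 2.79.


Step 1: Compute differences f_i - g_i:
  -4.92 - 4.37 = -9.29
  -4.11 - -0.1 = -4.01
  -2.26 - 1.72 = -3.98
  -0.42 - 4.07 = -4.49
Step 2: Compute |diff|^1 * measure for each set:
  |-9.29|^1 * 1.02 = 9.29 * 1.02 = 9.4758
  |-4.01|^1 * 0.96 = 4.01 * 0.96 = 3.8496
  |-3.98|^1 * 2.12 = 3.98 * 2.12 = 8.4376
  |-4.49|^1 * 2.79 = 4.49 * 2.79 = 12.5271
Step 3: Sum = 34.2901
Step 4: ||f-g||_1 = (34.2901)^(1/1) = 34.2901


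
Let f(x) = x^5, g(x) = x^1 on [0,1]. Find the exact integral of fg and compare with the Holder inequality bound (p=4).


Step 1: Exact integral of f*g = integral(x^6, 0, 1) = 1/7
     = 0.142857
Step 2: Holder bound with p=4, q=1.333333:
  ||f||_p = (integral x^20 dx)^(1/4) = (1/21)^(1/4) = 0.467138
  ||g||_q = (integral x^1.333333 dx)^(1/1.333333) = (1/2.333333)^(1/1.333333) = 0.529685
Step 3: Holder bound = ||f||_p * ||g||_q = 0.467138 * 0.529685 = 0.247436
Verification: 0.142857 <= 0.247436 (Holder holds)


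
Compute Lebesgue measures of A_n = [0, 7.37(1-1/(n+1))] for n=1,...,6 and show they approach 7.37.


By continuity of measure from below: if A_n increases to A, then m(A_n) -> m(A).
Here A = [0, 7.37], so m(A) = 7.37
Step 1: a_1 = 7.37*(1 - 1/2) = 3.685, m(A_1) = 3.685
Step 2: a_2 = 7.37*(1 - 1/3) = 4.9133, m(A_2) = 4.9133
Step 3: a_3 = 7.37*(1 - 1/4) = 5.5275, m(A_3) = 5.5275
Step 4: a_4 = 7.37*(1 - 1/5) = 5.896, m(A_4) = 5.896
Step 5: a_5 = 7.37*(1 - 1/6) = 6.1417, m(A_5) = 6.1417
Step 6: a_6 = 7.37*(1 - 1/7) = 6.3171, m(A_6) = 6.3171
Limit: m(A_n) -> m([0,7.37]) = 7.37


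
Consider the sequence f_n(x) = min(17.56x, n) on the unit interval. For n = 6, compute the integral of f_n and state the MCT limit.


f(x) = 17.56x on [0,1]; f_n(x) = min(17.56x, n). At n = 6:
Step 1: f(x) reaches 6 at x = 6/17.56 = 0.341686
Step 2: integral(f_6) = integral(17.56x, 0, 0.341686) + integral(6, 0.341686, 1)
       = 17.56*0.341686^2/2 + 6*(1 - 0.341686)
       = 1.025057 + 3.949886
       = 4.974943
Step 3: As n -> infinity, f_n increases to f, so by MCT integral(f_n) -> integral(f) = 17.56/2 = 8.78.
Convergence: integral(f_6) = 4.974943 -> 8.78 as n -> infinity


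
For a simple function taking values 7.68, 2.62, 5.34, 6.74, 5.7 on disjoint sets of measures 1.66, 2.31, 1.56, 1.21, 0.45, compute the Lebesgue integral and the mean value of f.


Step 1: Integral = sum(value_i * measure_i)
= 7.68*1.66 + 2.62*2.31 + 5.34*1.56 + 6.74*1.21 + 5.7*0.45
= 12.7488 + 6.0522 + 8.3304 + 8.1554 + 2.565
= 37.8518
Step 2: Total measure of domain = 1.66 + 2.31 + 1.56 + 1.21 + 0.45 = 7.19
Step 3: Average value = 37.8518 / 7.19 = 5.264506


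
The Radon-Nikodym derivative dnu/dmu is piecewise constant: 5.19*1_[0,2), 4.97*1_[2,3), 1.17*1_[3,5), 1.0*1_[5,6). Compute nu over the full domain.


Integrate each piece of the Radon-Nikodym derivative:
Step 1: integral_0^2 5.19 dx = 5.19*(2-0) = 5.19*2 = 10.38
Step 2: integral_2^3 4.97 dx = 4.97*(3-2) = 4.97*1 = 4.97
Step 3: integral_3^5 1.17 dx = 1.17*(5-3) = 1.17*2 = 2.34
Step 4: integral_5^6 1.0 dx = 1.0*(6-5) = 1.0*1 = 1
Total: 10.38 + 4.97 + 2.34 + 1 = 18.69


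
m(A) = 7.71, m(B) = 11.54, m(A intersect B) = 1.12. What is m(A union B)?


By inclusion-exclusion: m(A u B) = m(A) + m(B) - m(A n B)
= 7.71 + 11.54 - 1.12
= 18.13


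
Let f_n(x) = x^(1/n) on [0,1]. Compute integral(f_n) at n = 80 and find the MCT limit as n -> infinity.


At n = 80: f_80(x) = x^(1/80).
Step 1: integral(x^(1/80), 0, 1) = [x^(1/80+1) / (1/80+1)] from 0 to 1
     = 1 / (1/80 + 1) = 1 / ((80+1)/80) = 80/(80+1)
     = 80/81 = 0.987654
Step 2: As n -> infinity, f_n(x) = x^(1/n) -> 1 for x in (0,1], and f_n is increasing in n.
By MCT, lim_n integral(f_n) = integral(lim_n f_n) = integral(1, 0, 1) = 1.
Step 3: Verify convergence: 80/81 = 0.987654 -> 1


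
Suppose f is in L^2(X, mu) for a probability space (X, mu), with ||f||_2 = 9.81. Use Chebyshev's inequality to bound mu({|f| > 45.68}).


Chebyshev/Markov inequality: mu(|f| > eps) <= (||f||_p / eps)^p
Step 1: ||f||_2 / eps = 9.81 / 45.68 = 0.214755
Step 2: Raise to power p = 2:
  (0.214755)^2 = 0.04612
Step 3: Therefore mu(|f| > 45.68) <= 0.04612


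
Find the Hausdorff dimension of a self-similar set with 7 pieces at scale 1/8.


For a self-similar set with N copies scaled by 1/r:
dim_H = log(N)/log(r) = log(7)/log(8)
= 1.94591/2.079442
= 0.935785


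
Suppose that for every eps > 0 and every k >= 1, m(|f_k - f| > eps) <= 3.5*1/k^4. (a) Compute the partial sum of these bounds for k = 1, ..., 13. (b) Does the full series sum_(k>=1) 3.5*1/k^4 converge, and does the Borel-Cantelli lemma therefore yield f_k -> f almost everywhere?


Step 1: List the terms 3.5*1/k^4 for k = 1 to 13:
  k=1: 3.5
  k=2: 0.21875
  k=3: 0.04321
  k=4: 0.013672
  k=5: 0.0056
  k=6: 0.002701
  k=7: 0.001458
  k=8: 8.544922e-04
  k=9: 5.334553e-04
  k=10: 3.500000e-04
  k=11: 2.390547e-04
  k=12: 1.687886e-04
  k=13: 1.225447e-04
Step 2: Partial sum = 3.5 + 0.21875 + 0.04321 + 0.013672 + 0.0056 + 0.002701 + 0.001458 + 8.544922e-04 + 5.334553e-04 + 3.500000e-04 + 2.390547e-04 + 1.687886e-04 + 1.225447e-04
     = 3.787658
Step 3: The full series sum_(k>=1) 3.5*1/k^4 converges (p-series with p = 4 > 1; a constant multiple of a convergent series converges).
Step 4: Fix eps > 0. Since sum_k m(|f_k - f| > eps) < infinity, the Borel-Cantelli lemma gives
        m(limsup_k {|f_k - f| > eps}) = 0, i.e. for a.e. x, |f_k(x) - f(x)| <= eps for all large k.
        Applying this with eps = 1/j for j = 1, 2, ... and intersecting the countably many full-measure sets,
        for a.e. x we get limsup_k |f_k(x) - f(x)| <= 1/j for every j, hence f_k -> f almost everywhere.
Conclusion: series converges; Borel-Cantelli yields f_k -> f a.e.


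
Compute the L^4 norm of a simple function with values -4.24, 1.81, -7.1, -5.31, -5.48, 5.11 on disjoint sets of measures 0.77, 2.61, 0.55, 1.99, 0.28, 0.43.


Step 1: Compute |f_i|^4 for each value:
  |-4.24|^4 = 323.194102
  |1.81|^4 = 10.732831
  |-7.1|^4 = 2541.1681
  |-5.31|^4 = 795.020055
  |-5.48|^4 = 901.824924
  |5.11|^4 = 681.841766
Step 2: Multiply by measures and sum:
  323.194102 * 0.77 = 248.859458
  10.732831 * 2.61 = 28.012689
  2541.1681 * 0.55 = 1397.642455
  795.020055 * 1.99 = 1582.08991
  901.824924 * 0.28 = 252.510979
  681.841766 * 0.43 = 293.19196
Sum = 248.859458 + 28.012689 + 1397.642455 + 1582.08991 + 252.510979 + 293.19196 = 3802.307451
Step 3: Take the p-th root:
||f||_4 = (3802.307451)^(1/4) = 7.85257


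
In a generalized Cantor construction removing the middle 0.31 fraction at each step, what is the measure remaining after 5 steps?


Step 1: At each step, fraction remaining = 1 - 0.31 = 0.69
Step 2: After 5 steps, measure = (0.69)^5
Step 3: Computing the power step by step:
  After step 1: 0.69
  After step 2: 0.4761
  After step 3: 0.328509
  After step 4: 0.226671
  After step 5: 0.156403
Result = 0.156403


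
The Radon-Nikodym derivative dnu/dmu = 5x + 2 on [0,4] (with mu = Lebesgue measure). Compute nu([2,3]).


nu(A) = integral_A (dnu/dmu) dmu = integral_2^3 (5x + 2) dx
Step 1: Antiderivative F(x) = (5/2)x^2 + 2x
Step 2: F(3) = (5/2)*3^2 + 2*3 = 22.5 + 6 = 28.5
Step 3: F(2) = (5/2)*2^2 + 2*2 = 10 + 4 = 14
Step 4: nu([2,3]) = F(3) - F(2) = 28.5 - 14 = 14.5


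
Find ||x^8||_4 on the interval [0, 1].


Step 1: ||f||_4 = (integral_0^1 |x^8|^4 dx)^(1/4)
     = (integral_0^1 x^32 dx)^(1/4)
Step 2: integral_0^1 x^32 dx = [x^33/(33)] from 0 to 1 = 1^33/33
     = 1/33 = 0.030303
Step 3: ||f||_4 = (0.030303)^(1/4) = 0.417226


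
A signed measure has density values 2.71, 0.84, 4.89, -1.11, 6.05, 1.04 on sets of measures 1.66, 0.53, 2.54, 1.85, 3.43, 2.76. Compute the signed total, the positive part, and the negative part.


Step 1: Compute signed measure on each set:
  Set 1: 2.71 * 1.66 = 4.4986
  Set 2: 0.84 * 0.53 = 0.4452
  Set 3: 4.89 * 2.54 = 12.4206
  Set 4: -1.11 * 1.85 = -2.0535
  Set 5: 6.05 * 3.43 = 20.7515
  Set 6: 1.04 * 2.76 = 2.8704
Step 2: Total signed measure = (4.4986) + (0.4452) + (12.4206) + (-2.0535) + (20.7515) + (2.8704)
     = 38.9328
Step 3: Positive part mu+(X) = sum of positive contributions = 40.9863
Step 4: Negative part mu-(X) = |sum of negative contributions| = 2.0535


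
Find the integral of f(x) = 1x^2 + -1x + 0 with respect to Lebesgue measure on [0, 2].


The Lebesgue integral of a Riemann-integrable function agrees with the Riemann integral.
Antiderivative F(x) = (1/3)x^3 + (-1/2)x^2 + 0x
F(2) = (1/3)*2^3 + (-1/2)*2^2 + 0*2
     = (1/3)*8 + (-1/2)*4 + 0*2
     = 2.666667 + -2 + 0
     = 0.666667
F(0) = 0.0
Integral = F(2) - F(0) = 0.666667 - 0.0 = 0.666667


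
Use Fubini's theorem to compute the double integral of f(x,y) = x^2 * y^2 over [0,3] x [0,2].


By Fubini's theorem, the double integral factors as a product of single integrals:
Step 1: integral_0^3 x^2 dx = [x^3/3] from 0 to 3
     = 3^3/3 = 9
Step 2: integral_0^2 y^2 dy = [y^3/3] from 0 to 2
     = 2^3/3 = 2.666667
Step 3: Double integral = 9 * 2.666667 = 24


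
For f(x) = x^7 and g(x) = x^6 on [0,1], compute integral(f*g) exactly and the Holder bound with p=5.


Step 1: Exact integral of f*g = integral(x^13, 0, 1) = 1/14
     = 0.071429
Step 2: Holder bound with p=5, q=1.25:
  ||f||_p = (integral x^35 dx)^(1/5) = (1/36)^(1/5) = 0.488359
  ||g||_q = (integral x^7.5 dx)^(1/1.25) = (1/8.5)^(1/1.25) = 0.180495
Step 3: Holder bound = ||f||_p * ||g||_q = 0.488359 * 0.180495 = 0.088146
Verification: 0.071429 <= 0.088146 (Holder holds)


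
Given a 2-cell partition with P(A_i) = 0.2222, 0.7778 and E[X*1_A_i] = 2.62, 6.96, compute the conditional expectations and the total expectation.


For each cell A_i: E[X|A_i] = E[X*1_A_i] / P(A_i)
Step 1: E[X|A_1] = 2.62 / 0.2222 = 11.791179
Step 2: E[X|A_2] = 6.96 / 0.7778 = 8.948316
Verification: E[X] = sum E[X*1_A_i] = 2.62 + 6.96 = 9.58


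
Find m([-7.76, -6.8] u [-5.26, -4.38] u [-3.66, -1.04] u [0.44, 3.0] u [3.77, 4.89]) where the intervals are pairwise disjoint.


For pairwise disjoint intervals, m(union) = sum of lengths.
= (-6.8 - -7.76) + (-4.38 - -5.26) + (-1.04 - -3.66) + (3.0 - 0.44) + (4.89 - 3.77)
= 0.96 + 0.88 + 2.62 + 2.56 + 1.12
= 8.14


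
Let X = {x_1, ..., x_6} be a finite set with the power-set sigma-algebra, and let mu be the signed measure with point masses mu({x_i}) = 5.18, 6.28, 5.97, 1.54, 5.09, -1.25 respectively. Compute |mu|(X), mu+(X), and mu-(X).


Step 1: Every measurable set is a union of atoms (the cells / points), so a Hahn decomposition is
  obtained by grouping atoms by sign: P = union of atoms with mu > 0, N = union of the remaining atoms.
  Atoms in P (indices): 1, 2, 3, 4, 5;  atoms in N (indices): 6
  Positive values: 5.18, 6.28, 5.97, 1.54, 5.09
  Negative values: -1.25
Step 2: mu+(X) = mu(P) = sum of positive atom values = 24.06
Step 3: mu-(X) = -mu(N) = sum of |negative atom values| = 1.25
Step 4: |mu|(X) = mu+(X) + mu-(X) = 24.06 + 1.25 = 25.31


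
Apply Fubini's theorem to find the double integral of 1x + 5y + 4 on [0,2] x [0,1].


By Fubini, integrate in x first, then y.
Step 1: Fix y, integrate over x in [0,2]:
  integral(1x + 5y + 4, x=0..2)
  = 1*(2^2 - 0^2)/2 + (5y + 4)*(2 - 0)
  = 2 + (5y + 4)*2
  = 2 + 10y + 8
  = 10 + 10y
Step 2: Integrate over y in [0,1]:
  integral(10 + 10y, y=0..1)
  = 10*1 + 10*(1^2 - 0^2)/2
  = 10 + 5
  = 15


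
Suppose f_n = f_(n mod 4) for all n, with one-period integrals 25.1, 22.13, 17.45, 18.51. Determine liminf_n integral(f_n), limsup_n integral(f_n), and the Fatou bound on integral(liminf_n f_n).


The sequence (integral(f_n)) is periodic with period 4, repeating the values 25.1, 22.13, 17.45, 18.51 indefinitely.
Step 1: For a periodic sequence, every tail (a_m, a_(m+1), ...) contains all 4 period values infinitely often.
Step 2: Hence inf of every tail = min of the period values = min(25.1, 22.13, 17.45, 18.51) = 17.45.
        liminf_n integral(f_n) = sup over m of (inf of tail from m) = 17.45.
Step 3: Similarly sup of every tail = max of the period values = 25.1.
        limsup_n integral(f_n) = 25.1.
Step 4: Fatou's lemma: integral(liminf_n f_n) <= liminf_n integral(f_n) = 17.45.
        So the integral of the pointwise liminf is at most 17.45.


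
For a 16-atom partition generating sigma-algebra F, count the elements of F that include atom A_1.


Each element of F is a union of some subset S of the 16 atoms.
The element contains A_1 iff A_1 is in S.
So we count subsets S of {A_1,...,A_16} with A_1 in S: choose freely among the other 15 atoms.
Count = 2^(16-1) = 2^15 = 32768.


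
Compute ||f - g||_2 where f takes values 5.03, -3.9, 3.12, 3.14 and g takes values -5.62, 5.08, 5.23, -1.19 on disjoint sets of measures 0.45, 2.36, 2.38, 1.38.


Step 1: Compute differences f_i - g_i:
  5.03 - -5.62 = 10.65
  -3.9 - 5.08 = -8.98
  3.12 - 5.23 = -2.11
  3.14 - -1.19 = 4.33
Step 2: Compute |diff|^2 * measure for each set:
  |10.65|^2 * 0.45 = 113.4225 * 0.45 = 51.040125
  |-8.98|^2 * 2.36 = 80.6404 * 2.36 = 190.311344
  |-2.11|^2 * 2.38 = 4.4521 * 2.38 = 10.595998
  |4.33|^2 * 1.38 = 18.7489 * 1.38 = 25.873482
Step 3: Sum = 277.820949
Step 4: ||f-g||_2 = (277.820949)^(1/2) = 16.667962


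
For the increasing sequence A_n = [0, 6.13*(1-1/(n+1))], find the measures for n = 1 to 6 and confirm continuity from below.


By continuity of measure from below: if A_n increases to A, then m(A_n) -> m(A).
Here A = [0, 6.13], so m(A) = 6.13
Step 1: a_1 = 6.13*(1 - 1/2) = 3.065, m(A_1) = 3.065
Step 2: a_2 = 6.13*(1 - 1/3) = 4.0867, m(A_2) = 4.0867
Step 3: a_3 = 6.13*(1 - 1/4) = 4.5975, m(A_3) = 4.5975
Step 4: a_4 = 6.13*(1 - 1/5) = 4.904, m(A_4) = 4.904
Step 5: a_5 = 6.13*(1 - 1/6) = 5.1083, m(A_5) = 5.1083
Step 6: a_6 = 6.13*(1 - 1/7) = 5.2543, m(A_6) = 5.2543
Limit: m(A_n) -> m([0,6.13]) = 6.13


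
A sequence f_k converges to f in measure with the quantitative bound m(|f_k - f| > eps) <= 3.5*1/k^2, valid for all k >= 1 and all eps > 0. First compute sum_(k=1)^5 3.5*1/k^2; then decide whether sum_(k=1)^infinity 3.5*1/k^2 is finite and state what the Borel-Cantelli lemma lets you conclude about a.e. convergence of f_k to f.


Step 1: List the terms 3.5*1/k^2 for k = 1 to 5:
  k=1: 3.5
  k=2: 0.875
  k=3: 0.388889
  k=4: 0.21875
  k=5: 0.14
Step 2: Partial sum = 3.5 + 0.875 + 0.388889 + 0.21875 + 0.14
     = 5.122639
Step 3: The full series sum_(k>=1) 3.5*1/k^2 converges (p-series with p = 2 > 1; a constant multiple of a convergent series converges).
Step 4: Fix eps > 0. Since sum_k m(|f_k - f| > eps) < infinity, the Borel-Cantelli lemma gives
        m(limsup_k {|f_k - f| > eps}) = 0, i.e. for a.e. x, |f_k(x) - f(x)| <= eps for all large k.
        Applying this with eps = 1/j for j = 1, 2, ... and intersecting the countably many full-measure sets,
        for a.e. x we get limsup_k |f_k(x) - f(x)| <= 1/j for every j, hence f_k -> f almost everywhere.
Conclusion: series converges; Borel-Cantelli yields f_k -> f a.e.


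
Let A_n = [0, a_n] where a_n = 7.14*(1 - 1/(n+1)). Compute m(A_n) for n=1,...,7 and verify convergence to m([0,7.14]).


By continuity of measure from below: if A_n increases to A, then m(A_n) -> m(A).
Here A = [0, 7.14], so m(A) = 7.14
Step 1: a_1 = 7.14*(1 - 1/2) = 3.57, m(A_1) = 3.57
Step 2: a_2 = 7.14*(1 - 1/3) = 4.76, m(A_2) = 4.76
Step 3: a_3 = 7.14*(1 - 1/4) = 5.355, m(A_3) = 5.355
Step 4: a_4 = 7.14*(1 - 1/5) = 5.712, m(A_4) = 5.712
Step 5: a_5 = 7.14*(1 - 1/6) = 5.95, m(A_5) = 5.95
Step 6: a_6 = 7.14*(1 - 1/7) = 6.12, m(A_6) = 6.12
Step 7: a_7 = 7.14*(1 - 1/8) = 6.2475, m(A_7) = 6.2475
Limit: m(A_n) -> m([0,7.14]) = 7.14


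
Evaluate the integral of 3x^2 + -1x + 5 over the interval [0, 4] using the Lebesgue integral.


The Lebesgue integral of a Riemann-integrable function agrees with the Riemann integral.
Antiderivative F(x) = (3/3)x^3 + (-1/2)x^2 + 5x
F(4) = (3/3)*4^3 + (-1/2)*4^2 + 5*4
     = (3/3)*64 + (-1/2)*16 + 5*4
     = 64 + -8 + 20
     = 76
F(0) = 0.0
Integral = F(4) - F(0) = 76 - 0.0 = 76


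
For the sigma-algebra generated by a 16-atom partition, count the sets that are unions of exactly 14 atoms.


Each element of F is a union of some subset of the 16 atoms.
Elements that are unions of exactly 14 atoms correspond to 14-element subsets of the 16 atoms.
Count = C(16, 14) = 16! / (14! * 2!) = 120.


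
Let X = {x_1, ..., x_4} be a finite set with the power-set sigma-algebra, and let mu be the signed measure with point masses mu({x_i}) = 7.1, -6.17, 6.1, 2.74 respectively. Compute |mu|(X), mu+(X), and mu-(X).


Step 1: Every measurable set is a union of atoms (the cells / points), so a Hahn decomposition is
  obtained by grouping atoms by sign: P = union of atoms with mu > 0, N = union of the remaining atoms.
  Atoms in P (indices): 1, 3, 4;  atoms in N (indices): 2
  Positive values: 7.1, 6.1, 2.74
  Negative values: -6.17
Step 2: mu+(X) = mu(P) = sum of positive atom values = 15.94
Step 3: mu-(X) = -mu(N) = sum of |negative atom values| = 6.17
Step 4: |mu|(X) = mu+(X) + mu-(X) = 15.94 + 6.17 = 22.11


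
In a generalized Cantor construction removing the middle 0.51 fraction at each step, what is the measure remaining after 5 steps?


Step 1: At each step, fraction remaining = 1 - 0.51 = 0.49
Step 2: After 5 steps, measure = (0.49)^5
Step 3: Computing the power step by step:
  After step 1: 0.49
  After step 2: 0.2401
  After step 3: 0.117649
  After step 4: 0.057648
  After step 5: 0.028248
Result = 0.028248


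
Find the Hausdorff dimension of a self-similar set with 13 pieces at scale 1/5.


For a self-similar set with N copies scaled by 1/r:
dim_H = log(N)/log(r) = log(13)/log(5)
= 2.564949/1.609438
= 1.593693


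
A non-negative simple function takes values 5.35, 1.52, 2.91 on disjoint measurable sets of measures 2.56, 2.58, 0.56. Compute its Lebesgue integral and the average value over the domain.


Step 1: Integral = sum(value_i * measure_i)
= 5.35*2.56 + 1.52*2.58 + 2.91*0.56
= 13.696 + 3.9216 + 1.6296
= 19.2472
Step 2: Total measure of domain = 2.56 + 2.58 + 0.56 = 5.7
Step 3: Average value = 19.2472 / 5.7 = 3.376702


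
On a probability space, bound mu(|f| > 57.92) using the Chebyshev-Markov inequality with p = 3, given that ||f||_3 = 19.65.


Chebyshev/Markov inequality: mu(|f| > eps) <= (||f||_p / eps)^p
Step 1: ||f||_3 / eps = 19.65 / 57.92 = 0.339261
Step 2: Raise to power p = 3:
  (0.339261)^3 = 0.039048
Step 3: Therefore mu(|f| > 57.92) <= 0.039048


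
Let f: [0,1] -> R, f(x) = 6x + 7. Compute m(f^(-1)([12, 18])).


f^(-1)([12, 18]) = {x : 12 <= 6x + 7 <= 18}
Solving: (12 - 7)/6 <= x <= (18 - 7)/6
= [0.833333, 1.833333]
Intersecting with [0,1]: [0.833333, 1]
Measure = 1 - 0.833333 = 0.166667


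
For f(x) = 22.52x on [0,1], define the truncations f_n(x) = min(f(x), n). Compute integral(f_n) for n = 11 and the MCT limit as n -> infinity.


f(x) = 22.52x on [0,1]; f_n(x) = min(22.52x, n). At n = 11:
Step 1: f(x) reaches 11 at x = 11/22.52 = 0.488455
Step 2: integral(f_11) = integral(22.52x, 0, 0.488455) + integral(11, 0.488455, 1)
       = 22.52*0.488455^2/2 + 11*(1 - 0.488455)
       = 2.686501 + 5.626998
       = 8.313499
Step 3: As n -> infinity, f_n increases to f, so by MCT integral(f_n) -> integral(f) = 22.52/2 = 11.26.
Convergence: integral(f_11) = 8.313499 -> 11.26 as n -> infinity


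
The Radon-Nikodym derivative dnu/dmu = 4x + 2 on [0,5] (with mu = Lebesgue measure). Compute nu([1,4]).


nu(A) = integral_A (dnu/dmu) dmu = integral_1^4 (4x + 2) dx
Step 1: Antiderivative F(x) = (4/2)x^2 + 2x
Step 2: F(4) = (4/2)*4^2 + 2*4 = 32 + 8 = 40
Step 3: F(1) = (4/2)*1^2 + 2*1 = 2 + 2 = 4
Step 4: nu([1,4]) = F(4) - F(1) = 40 - 4 = 36


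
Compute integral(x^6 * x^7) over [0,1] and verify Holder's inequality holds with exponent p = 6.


Step 1: Exact integral of f*g = integral(x^13, 0, 1) = 1/14
     = 0.071429
Step 2: Holder bound with p=6, q=1.2:
  ||f||_p = (integral x^36 dx)^(1/6) = (1/37)^(1/6) = 0.547814
  ||g||_q = (integral x^8.4 dx)^(1/1.2) = (1/9.4)^(1/1.2) = 0.154547
Step 3: Holder bound = ||f||_p * ||g||_q = 0.547814 * 0.154547 = 0.084663
Verification: 0.071429 <= 0.084663 (Holder holds)


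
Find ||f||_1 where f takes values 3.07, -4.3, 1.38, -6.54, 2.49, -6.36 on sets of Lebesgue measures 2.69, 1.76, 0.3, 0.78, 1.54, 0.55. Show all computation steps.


Step 1: Compute |f_i|^1 for each value:
  |3.07|^1 = 3.07
  |-4.3|^1 = 4.3
  |1.38|^1 = 1.38
  |-6.54|^1 = 6.54
  |2.49|^1 = 2.49
  |-6.36|^1 = 6.36
Step 2: Multiply by measures and sum:
  3.07 * 2.69 = 8.2583
  4.3 * 1.76 = 7.568
  1.38 * 0.3 = 0.414
  6.54 * 0.78 = 5.1012
  2.49 * 1.54 = 3.8346
  6.36 * 0.55 = 3.498
Sum = 8.2583 + 7.568 + 0.414 + 5.1012 + 3.8346 + 3.498 = 28.6741
Step 3: Take the p-th root:
||f||_1 = (28.6741)^(1/1) = 28.6741


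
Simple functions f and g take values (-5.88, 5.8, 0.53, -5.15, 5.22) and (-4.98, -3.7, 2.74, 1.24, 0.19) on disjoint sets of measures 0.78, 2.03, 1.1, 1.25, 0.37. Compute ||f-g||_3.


Step 1: Compute differences f_i - g_i:
  -5.88 - -4.98 = -0.9
  5.8 - -3.7 = 9.5
  0.53 - 2.74 = -2.21
  -5.15 - 1.24 = -6.39
  5.22 - 0.19 = 5.03
Step 2: Compute |diff|^3 * measure for each set:
  |-0.9|^3 * 0.78 = 0.729 * 0.78 = 0.56862
  |9.5|^3 * 2.03 = 857.375 * 2.03 = 1740.47125
  |-2.21|^3 * 1.1 = 10.793861 * 1.1 = 11.873247
  |-6.39|^3 * 1.25 = 260.917119 * 1.25 = 326.146399
  |5.03|^3 * 0.37 = 127.263527 * 0.37 = 47.087505
Step 3: Sum = 2126.147021
Step 4: ||f-g||_3 = (2126.147021)^(1/3) = 12.858721


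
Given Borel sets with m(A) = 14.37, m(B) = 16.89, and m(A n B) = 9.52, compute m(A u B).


By inclusion-exclusion: m(A u B) = m(A) + m(B) - m(A n B)
= 14.37 + 16.89 - 9.52
= 21.74


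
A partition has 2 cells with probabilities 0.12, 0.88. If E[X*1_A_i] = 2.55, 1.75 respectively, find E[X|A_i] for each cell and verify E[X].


For each cell A_i: E[X|A_i] = E[X*1_A_i] / P(A_i)
Step 1: E[X|A_1] = 2.55 / 0.12 = 21.25
Step 2: E[X|A_2] = 1.75 / 0.88 = 1.988636
Verification: E[X] = sum E[X*1_A_i] = 2.55 + 1.75 = 4.3


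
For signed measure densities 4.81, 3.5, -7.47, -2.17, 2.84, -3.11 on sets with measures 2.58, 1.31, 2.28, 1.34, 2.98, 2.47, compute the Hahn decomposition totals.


Step 1: Compute signed measure on each set:
  Set 1: 4.81 * 2.58 = 12.4098
  Set 2: 3.5 * 1.31 = 4.585
  Set 3: -7.47 * 2.28 = -17.0316
  Set 4: -2.17 * 1.34 = -2.9078
  Set 5: 2.84 * 2.98 = 8.4632
  Set 6: -3.11 * 2.47 = -7.6817
Step 2: Total signed measure = (12.4098) + (4.585) + (-17.0316) + (-2.9078) + (8.4632) + (-7.6817)
     = -2.1631
Step 3: Positive part mu+(X) = sum of positive contributions = 25.458
Step 4: Negative part mu-(X) = |sum of negative contributions| = 27.6211


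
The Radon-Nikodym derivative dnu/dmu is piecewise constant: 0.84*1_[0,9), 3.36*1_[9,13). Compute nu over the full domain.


Integrate each piece of the Radon-Nikodym derivative:
Step 1: integral_0^9 0.84 dx = 0.84*(9-0) = 0.84*9 = 7.56
Step 2: integral_9^13 3.36 dx = 3.36*(13-9) = 3.36*4 = 13.44
Total: 7.56 + 13.44 = 21


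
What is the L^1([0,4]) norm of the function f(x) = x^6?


Step 1: ||f||_1 = (integral_0^4 |x^6|^1 dx)^(1/1)
     = (integral_0^4 x^6 dx)^(1/1)
Step 2: integral_0^4 x^6 dx = [x^7/(7)] from 0 to 4 = 4^7/7
     = 16384/7 = 2340.571429
Step 3: ||f||_1 = (2340.571429)^(1/1) = 2340.571429


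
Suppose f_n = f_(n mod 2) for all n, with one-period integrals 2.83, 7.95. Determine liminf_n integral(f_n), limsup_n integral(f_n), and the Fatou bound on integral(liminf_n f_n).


The sequence (integral(f_n)) is periodic with period 2, repeating the values 2.83, 7.95 indefinitely.
Step 1: For a periodic sequence, every tail (a_m, a_(m+1), ...) contains all 2 period values infinitely often.
Step 2: Hence inf of every tail = min of the period values = min(2.83, 7.95) = 2.83.
        liminf_n integral(f_n) = sup over m of (inf of tail from m) = 2.83.
Step 3: Similarly sup of every tail = max of the period values = 7.95.
        limsup_n integral(f_n) = 7.95.
Step 4: Fatou's lemma: integral(liminf_n f_n) <= liminf_n integral(f_n) = 2.83.
        So the integral of the pointwise liminf is at most 2.83.


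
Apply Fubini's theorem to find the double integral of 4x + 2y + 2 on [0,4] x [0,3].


By Fubini, integrate in x first, then y.
Step 1: Fix y, integrate over x in [0,4]:
  integral(4x + 2y + 2, x=0..4)
  = 4*(4^2 - 0^2)/2 + (2y + 2)*(4 - 0)
  = 32 + (2y + 2)*4
  = 32 + 8y + 8
  = 40 + 8y
Step 2: Integrate over y in [0,3]:
  integral(40 + 8y, y=0..3)
  = 40*3 + 8*(3^2 - 0^2)/2
  = 120 + 36
  = 156


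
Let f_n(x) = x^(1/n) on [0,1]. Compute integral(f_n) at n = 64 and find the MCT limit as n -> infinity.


At n = 64: f_64(x) = x^(1/64).
Step 1: integral(x^(1/64), 0, 1) = [x^(1/64+1) / (1/64+1)] from 0 to 1
     = 1 / (1/64 + 1) = 1 / ((64+1)/64) = 64/(64+1)
     = 64/65 = 0.984615
Step 2: As n -> infinity, f_n(x) = x^(1/n) -> 1 for x in (0,1], and f_n is increasing in n.
By MCT, lim_n integral(f_n) = integral(lim_n f_n) = integral(1, 0, 1) = 1.
Step 3: Verify convergence: 64/65 = 0.984615 -> 1


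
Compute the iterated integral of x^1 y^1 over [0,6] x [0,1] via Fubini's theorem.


By Fubini's theorem, the double integral factors as a product of single integrals:
Step 1: integral_0^6 x^1 dx = [x^2/2] from 0 to 6
     = 6^2/2 = 18
Step 2: integral_0^1 y^1 dy = [y^2/2] from 0 to 1
     = 1^2/2 = 0.5
Step 3: Double integral = 18 * 0.5 = 9


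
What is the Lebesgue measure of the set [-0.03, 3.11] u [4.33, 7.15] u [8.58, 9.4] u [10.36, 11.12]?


For pairwise disjoint intervals, m(union) = sum of lengths.
= (3.11 - -0.03) + (7.15 - 4.33) + (9.4 - 8.58) + (11.12 - 10.36)
= 3.14 + 2.82 + 0.82 + 0.76
= 7.54


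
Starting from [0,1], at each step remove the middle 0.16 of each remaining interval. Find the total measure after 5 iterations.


Step 1: At each step, fraction remaining = 1 - 0.16 = 0.84
Step 2: After 5 steps, measure = (0.84)^5
Step 3: Computing the power step by step:
  After step 1: 0.84
  After step 2: 0.7056
  After step 3: 0.592704
  After step 4: 0.497871
  After step 5: 0.418212
Result = 0.418212


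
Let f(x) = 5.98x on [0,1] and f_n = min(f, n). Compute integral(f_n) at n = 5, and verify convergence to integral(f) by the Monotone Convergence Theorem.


f(x) = 5.98x on [0,1]; f_n(x) = min(5.98x, n). At n = 5:
Step 1: f(x) reaches 5 at x = 5/5.98 = 0.83612
Step 2: integral(f_5) = integral(5.98x, 0, 0.83612) + integral(5, 0.83612, 1)
       = 5.98*0.83612^2/2 + 5*(1 - 0.83612)
       = 2.090301 + 0.819398
       = 2.909699
Step 3: As n -> infinity, f_n increases to f, so by MCT integral(f_n) -> integral(f) = 5.98/2 = 2.99.
Convergence: integral(f_5) = 2.909699 -> 2.99 as n -> infinity


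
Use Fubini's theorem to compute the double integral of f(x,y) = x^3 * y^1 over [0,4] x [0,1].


By Fubini's theorem, the double integral factors as a product of single integrals:
Step 1: integral_0^4 x^3 dx = [x^4/4] from 0 to 4
     = 4^4/4 = 64
Step 2: integral_0^1 y^1 dy = [y^2/2] from 0 to 1
     = 1^2/2 = 0.5
Step 3: Double integral = 64 * 0.5 = 32


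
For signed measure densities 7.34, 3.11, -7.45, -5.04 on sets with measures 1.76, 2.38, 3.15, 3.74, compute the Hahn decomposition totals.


Step 1: Compute signed measure on each set:
  Set 1: 7.34 * 1.76 = 12.9184
  Set 2: 3.11 * 2.38 = 7.4018
  Set 3: -7.45 * 3.15 = -23.4675
  Set 4: -5.04 * 3.74 = -18.8496
Step 2: Total signed measure = (12.9184) + (7.4018) + (-23.4675) + (-18.8496)
     = -21.9969
Step 3: Positive part mu+(X) = sum of positive contributions = 20.3202
Step 4: Negative part mu-(X) = |sum of negative contributions| = 42.3171


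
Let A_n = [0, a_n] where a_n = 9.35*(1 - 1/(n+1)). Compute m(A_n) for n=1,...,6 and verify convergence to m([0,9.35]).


By continuity of measure from below: if A_n increases to A, then m(A_n) -> m(A).
Here A = [0, 9.35], so m(A) = 9.35
Step 1: a_1 = 9.35*(1 - 1/2) = 4.675, m(A_1) = 4.675
Step 2: a_2 = 9.35*(1 - 1/3) = 6.2333, m(A_2) = 6.2333
Step 3: a_3 = 9.35*(1 - 1/4) = 7.0125, m(A_3) = 7.0125
Step 4: a_4 = 9.35*(1 - 1/5) = 7.48, m(A_4) = 7.48
Step 5: a_5 = 9.35*(1 - 1/6) = 7.7917, m(A_5) = 7.7917
Step 6: a_6 = 9.35*(1 - 1/7) = 8.0143, m(A_6) = 8.0143
Limit: m(A_n) -> m([0,9.35]) = 9.35


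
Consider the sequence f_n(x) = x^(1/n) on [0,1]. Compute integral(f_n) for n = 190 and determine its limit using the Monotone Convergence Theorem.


At n = 190: f_190(x) = x^(1/190).
Step 1: integral(x^(1/190), 0, 1) = [x^(1/190+1) / (1/190+1)] from 0 to 1
     = 1 / (1/190 + 1) = 1 / ((190+1)/190) = 190/(190+1)
     = 190/191 = 0.994764
Step 2: As n -> infinity, f_n(x) = x^(1/n) -> 1 for x in (0,1], and f_n is increasing in n.
By MCT, lim_n integral(f_n) = integral(lim_n f_n) = integral(1, 0, 1) = 1.
Step 3: Verify convergence: 190/191 = 0.994764 -> 1


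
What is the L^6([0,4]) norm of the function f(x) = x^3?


Step 1: ||f||_6 = (integral_0^4 |x^3|^6 dx)^(1/6)
     = (integral_0^4 x^18 dx)^(1/6)
Step 2: integral_0^4 x^18 dx = [x^19/(19)] from 0 to 4 = 4^19/19
     = 274877906944/19 = 1.446726e+10
Step 3: ||f||_6 = (1.446726e+10)^(1/6) = 49.362564


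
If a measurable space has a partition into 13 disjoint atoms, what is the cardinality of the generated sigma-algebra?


Each element of the sigma-algebra is a union of some subset of the 13 atoms.
The number of such subsets is 2^13 = 8192.


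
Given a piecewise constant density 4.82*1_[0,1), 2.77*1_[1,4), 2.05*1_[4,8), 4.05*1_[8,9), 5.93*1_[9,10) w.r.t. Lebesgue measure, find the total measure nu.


Integrate each piece of the Radon-Nikodym derivative:
Step 1: integral_0^1 4.82 dx = 4.82*(1-0) = 4.82*1 = 4.82
Step 2: integral_1^4 2.77 dx = 2.77*(4-1) = 2.77*3 = 8.31
Step 3: integral_4^8 2.05 dx = 2.05*(8-4) = 2.05*4 = 8.2
Step 4: integral_8^9 4.05 dx = 4.05*(9-8) = 4.05*1 = 4.05
Step 5: integral_9^10 5.93 dx = 5.93*(10-9) = 5.93*1 = 5.93
Total: 4.82 + 8.31 + 8.2 + 4.05 + 5.93 = 31.31


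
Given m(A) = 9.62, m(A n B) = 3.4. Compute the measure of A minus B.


m(A \ B) = m(A) - m(A n B)
= 9.62 - 3.4
= 6.22


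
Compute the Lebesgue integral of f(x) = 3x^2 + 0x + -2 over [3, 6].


The Lebesgue integral of a Riemann-integrable function agrees with the Riemann integral.
Antiderivative F(x) = (3/3)x^3 + (0/2)x^2 + -2x
F(6) = (3/3)*6^3 + (0/2)*6^2 + -2*6
     = (3/3)*216 + (0/2)*36 + -2*6
     = 216 + 0.0 + -12
     = 204
F(3) = 21
Integral = F(6) - F(3) = 204 - 21 = 183


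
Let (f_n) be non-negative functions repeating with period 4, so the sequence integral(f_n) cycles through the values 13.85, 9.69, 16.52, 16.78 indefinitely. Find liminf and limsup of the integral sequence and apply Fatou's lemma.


The sequence (integral(f_n)) is periodic with period 4, repeating the values 13.85, 9.69, 16.52, 16.78 indefinitely.
Step 1: For a periodic sequence, every tail (a_m, a_(m+1), ...) contains all 4 period values infinitely often.
Step 2: Hence inf of every tail = min of the period values = min(13.85, 9.69, 16.52, 16.78) = 9.69.
        liminf_n integral(f_n) = sup over m of (inf of tail from m) = 9.69.
Step 3: Similarly sup of every tail = max of the period values = 16.78.
        limsup_n integral(f_n) = 16.78.
Step 4: Fatou's lemma: integral(liminf_n f_n) <= liminf_n integral(f_n) = 9.69.
        So the integral of the pointwise liminf is at most 9.69.


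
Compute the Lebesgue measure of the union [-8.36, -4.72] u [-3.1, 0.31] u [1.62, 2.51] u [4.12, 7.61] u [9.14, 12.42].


For pairwise disjoint intervals, m(union) = sum of lengths.
= (-4.72 - -8.36) + (0.31 - -3.1) + (2.51 - 1.62) + (7.61 - 4.12) + (12.42 - 9.14)
= 3.64 + 3.41 + 0.89 + 3.49 + 3.28
= 14.71


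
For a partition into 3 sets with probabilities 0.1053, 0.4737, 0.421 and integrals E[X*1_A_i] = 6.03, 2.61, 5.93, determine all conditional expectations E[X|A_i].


For each cell A_i: E[X|A_i] = E[X*1_A_i] / P(A_i)
Step 1: E[X|A_1] = 6.03 / 0.1053 = 57.264957
Step 2: E[X|A_2] = 2.61 / 0.4737 = 5.509816
Step 3: E[X|A_3] = 5.93 / 0.421 = 14.085511
Verification: E[X] = sum E[X*1_A_i] = 6.03 + 2.61 + 5.93 = 14.57


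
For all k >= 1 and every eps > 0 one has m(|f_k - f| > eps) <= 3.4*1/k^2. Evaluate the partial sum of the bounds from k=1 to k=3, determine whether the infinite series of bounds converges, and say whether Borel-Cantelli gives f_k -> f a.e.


Step 1: List the terms 3.4*1/k^2 for k = 1 to 3:
  k=1: 3.4
  k=2: 0.85
  k=3: 0.377778
Step 2: Partial sum = 3.4 + 0.85 + 0.377778
     = 4.627778
Step 3: The full series sum_(k>=1) 3.4*1/k^2 converges (p-series with p = 2 > 1; a constant multiple of a convergent series converges).
Step 4: Fix eps > 0. Since sum_k m(|f_k - f| > eps) < infinity, the Borel-Cantelli lemma gives
        m(limsup_k {|f_k - f| > eps}) = 0, i.e. for a.e. x, |f_k(x) - f(x)| <= eps for all large k.
        Applying this with eps = 1/j for j = 1, 2, ... and intersecting the countably many full-measure sets,
        for a.e. x we get limsup_k |f_k(x) - f(x)| <= 1/j for every j, hence f_k -> f almost everywhere.
Conclusion: series converges; Borel-Cantelli yields f_k -> f a.e.


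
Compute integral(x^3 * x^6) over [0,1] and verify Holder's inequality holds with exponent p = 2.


Step 1: Exact integral of f*g = integral(x^9, 0, 1) = 1/10
     = 0.1
Step 2: Holder bound with p=2, q=2:
  ||f||_p = (integral x^6 dx)^(1/2) = (1/7)^(1/2) = 0.377964
  ||g||_q = (integral x^12 dx)^(1/2) = (1/13)^(1/2) = 0.27735
Step 3: Holder bound = ||f||_p * ||g||_q = 0.377964 * 0.27735 = 0.104828
Verification: 0.1 <= 0.104828 (Holder holds)


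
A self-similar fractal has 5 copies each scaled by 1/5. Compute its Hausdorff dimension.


For a self-similar set with N copies scaled by 1/r:
dim_H = log(N)/log(r) = log(5)/log(5)
= 1.609438/1.609438
= 1


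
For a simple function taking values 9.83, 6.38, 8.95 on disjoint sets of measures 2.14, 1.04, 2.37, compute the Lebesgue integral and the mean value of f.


Step 1: Integral = sum(value_i * measure_i)
= 9.83*2.14 + 6.38*1.04 + 8.95*2.37
= 21.0362 + 6.6352 + 21.2115
= 48.8829
Step 2: Total measure of domain = 2.14 + 1.04 + 2.37 = 5.55
Step 3: Average value = 48.8829 / 5.55 = 8.80773


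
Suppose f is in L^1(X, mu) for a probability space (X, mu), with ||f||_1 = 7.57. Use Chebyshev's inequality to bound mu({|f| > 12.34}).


Chebyshev/Markov inequality: mu(|f| > eps) <= (||f||_p / eps)^p
Step 1: ||f||_1 / eps = 7.57 / 12.34 = 0.613452
Step 2: Raise to power p = 1:
  (0.613452)^1 = 0.613452
Step 3: Therefore mu(|f| > 12.34) <= 0.613452


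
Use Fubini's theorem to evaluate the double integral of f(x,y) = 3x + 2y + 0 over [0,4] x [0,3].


By Fubini, integrate in x first, then y.
Step 1: Fix y, integrate over x in [0,4]:
  integral(3x + 2y + 0, x=0..4)
  = 3*(4^2 - 0^2)/2 + (2y + 0)*(4 - 0)
  = 24 + (2y + 0)*4
  = 24 + 8y + 0
  = 24 + 8y
Step 2: Integrate over y in [0,3]:
  integral(24 + 8y, y=0..3)
  = 24*3 + 8*(3^2 - 0^2)/2
  = 72 + 36
  = 108


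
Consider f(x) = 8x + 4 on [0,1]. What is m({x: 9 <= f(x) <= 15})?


f^(-1)([9, 15]) = {x : 9 <= 8x + 4 <= 15}
Solving: (9 - 4)/8 <= x <= (15 - 4)/8
= [0.625, 1.375]
Intersecting with [0,1]: [0.625, 1]
Measure = 1 - 0.625 = 0.375


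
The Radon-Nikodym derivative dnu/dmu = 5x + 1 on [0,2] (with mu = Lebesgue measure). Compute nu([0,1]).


nu(A) = integral_A (dnu/dmu) dmu = integral_0^1 (5x + 1) dx
Step 1: Antiderivative F(x) = (5/2)x^2 + 1x
Step 2: F(1) = (5/2)*1^2 + 1*1 = 2.5 + 1 = 3.5
Step 3: F(0) = (5/2)*0^2 + 1*0 = 0.0 + 0 = 0.0
Step 4: nu([0,1]) = F(1) - F(0) = 3.5 - 0.0 = 3.5


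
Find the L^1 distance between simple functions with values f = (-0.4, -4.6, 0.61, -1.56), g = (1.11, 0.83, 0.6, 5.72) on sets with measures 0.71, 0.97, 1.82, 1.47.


Step 1: Compute differences f_i - g_i:
  -0.4 - 1.11 = -1.51
  -4.6 - 0.83 = -5.43
  0.61 - 0.6 = 0.01
  -1.56 - 5.72 = -7.28
Step 2: Compute |diff|^1 * measure for each set:
  |-1.51|^1 * 0.71 = 1.51 * 0.71 = 1.0721
  |-5.43|^1 * 0.97 = 5.43 * 0.97 = 5.2671
  |0.01|^1 * 1.82 = 0.01 * 1.82 = 0.0182
  |-7.28|^1 * 1.47 = 7.28 * 1.47 = 10.7016
Step 3: Sum = 17.059
Step 4: ||f-g||_1 = (17.059)^(1/1) = 17.059


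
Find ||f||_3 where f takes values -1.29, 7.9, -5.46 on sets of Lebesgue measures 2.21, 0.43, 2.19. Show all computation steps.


Step 1: Compute |f_i|^3 for each value:
  |-1.29|^3 = 2.146689
  |7.9|^3 = 493.039
  |-5.46|^3 = 162.771336
Step 2: Multiply by measures and sum:
  2.146689 * 2.21 = 4.744183
  493.039 * 0.43 = 212.00677
  162.771336 * 2.19 = 356.469226
Sum = 4.744183 + 212.00677 + 356.469226 = 573.220179
Step 3: Take the p-th root:
||f||_3 = (573.220179)^(1/3) = 8.306929


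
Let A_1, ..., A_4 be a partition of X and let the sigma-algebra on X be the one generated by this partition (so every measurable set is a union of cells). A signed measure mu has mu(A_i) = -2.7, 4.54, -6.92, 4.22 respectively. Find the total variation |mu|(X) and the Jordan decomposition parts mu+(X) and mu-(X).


Step 1: Every measurable set is a union of atoms (the cells / points), so a Hahn decomposition is
  obtained by grouping atoms by sign: P = union of atoms with mu > 0, N = union of the remaining atoms.
  Atoms in P (indices): 2, 4;  atoms in N (indices): 1, 3
  Positive values: 4.54, 4.22
  Negative values: -2.7, -6.92
Step 2: mu+(X) = mu(P) = sum of positive atom values = 8.76
Step 3: mu-(X) = -mu(N) = sum of |negative atom values| = 9.62
Step 4: |mu|(X) = mu+(X) + mu-(X) = 8.76 + 9.62 = 18.38


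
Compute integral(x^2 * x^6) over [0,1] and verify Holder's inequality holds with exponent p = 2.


Step 1: Exact integral of f*g = integral(x^8, 0, 1) = 1/9
     = 0.111111
Step 2: Holder bound with p=2, q=2:
  ||f||_p = (integral x^4 dx)^(1/2) = (1/5)^(1/2) = 0.447214
  ||g||_q = (integral x^12 dx)^(1/2) = (1/13)^(1/2) = 0.27735
Step 3: Holder bound = ||f||_p * ||g||_q = 0.447214 * 0.27735 = 0.124035
Verification: 0.111111 <= 0.124035 (Holder holds)


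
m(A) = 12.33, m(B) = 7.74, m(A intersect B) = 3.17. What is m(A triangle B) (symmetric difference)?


m(A Delta B) = m(A) + m(B) - 2*m(A n B)
= 12.33 + 7.74 - 2*3.17
= 12.33 + 7.74 - 6.34
= 13.73
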